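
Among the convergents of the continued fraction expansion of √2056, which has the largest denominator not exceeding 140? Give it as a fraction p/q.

√2056 = [45; 2, 1, 10, 1, 2, 90, …] (period length 6).
Convergents:
  p_0/q_0 = 45/1
  p_1/q_1 = 91/2
  p_2/q_2 = 136/3
  p_3/q_3 = 1451/32
  p_4/q_4 = 1587/35
  p_5/q_5 = 4625/102
  p_6/q_6 = 417837/9215
q_5 = 102 ≤ 140 < 9215 = q_6, so the answer is 4625/102.

4625/102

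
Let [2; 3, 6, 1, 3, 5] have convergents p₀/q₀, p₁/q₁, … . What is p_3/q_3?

Using pₖ = aₖpₖ₋₁ + pₖ₋₂, qₖ = aₖqₖ₋₁ + qₖ₋₂ (with p₋₁=1, p₋₂=0, q₋₁=0, q₋₂=1):
  k=0: a=2, p=2, q=1
  k=1: a=3, p=7, q=3
  k=2: a=6, p=44, q=19
  k=3: a=1, p=51, q=22

51/22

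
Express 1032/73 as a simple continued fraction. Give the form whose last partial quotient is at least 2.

[14; 7, 3, 3]

1032 = 14×73 + 10
73 = 7×10 + 3
10 = 3×3 + 1
3 = 3×1 + 0  (stop)
So 1032/73 = [14; 7, 3, 3].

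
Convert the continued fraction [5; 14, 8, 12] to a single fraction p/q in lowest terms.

6947/1370

Fold from the inside: start with 12/1.
  8 + 1/12 = 97/12
  14 + 12/97 = 1370/97
  5 + 97/1370 = 6947/1370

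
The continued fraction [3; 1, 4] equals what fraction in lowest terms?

Using pₖ = aₖpₖ₋₁ + pₖ₋₂ and qₖ = aₖqₖ₋₁ + qₖ₋₂:
  k=0: a=3, p=3, q=1
  k=1: a=1, p=4, q=1
  k=2: a=4, p=19, q=5

19/5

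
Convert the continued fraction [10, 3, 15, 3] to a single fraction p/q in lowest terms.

Fold from the inside: start with 3/1.
  15 + 1/3 = 46/3
  3 + 3/46 = 141/46
  10 + 46/141 = 1456/141

1456/141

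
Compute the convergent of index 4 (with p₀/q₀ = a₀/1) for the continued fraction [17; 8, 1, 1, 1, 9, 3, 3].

Using pₖ = aₖpₖ₋₁ + pₖ₋₂, qₖ = aₖqₖ₋₁ + qₖ₋₂ (with p₋₁=1, p₋₂=0, q₋₁=0, q₋₂=1):
  k=0: a=17, p=17, q=1
  k=1: a=8, p=137, q=8
  k=2: a=1, p=154, q=9
  k=3: a=1, p=291, q=17
  k=4: a=1, p=445, q=26

445/26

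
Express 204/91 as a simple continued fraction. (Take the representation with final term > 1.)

204 = 2·91 + 22
91 = 4·22 + 3
22 = 7·3 + 1
3 = 3·1 + 0  (stop)
So 204/91 = [2; 4, 7, 3].

[2; 4, 7, 3]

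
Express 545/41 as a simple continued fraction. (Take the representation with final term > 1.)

[13; 3, 2, 2, 2]

545 = 13×41 + 12
41 = 3×12 + 5
12 = 2×5 + 2
5 = 2×2 + 1
2 = 2×1 + 0  (stop)
So 545/41 = [13; 3, 2, 2, 2].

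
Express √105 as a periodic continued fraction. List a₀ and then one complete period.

a₀ = ⌊√105⌋ = 10.
With m₀=0, d₀=1 and mₖ₊₁ = dₖaₖ − mₖ, dₖ₊₁ = (n − mₖ₊₁²)/dₖ, aₖ₊₁ = ⌊(a₀+mₖ₊₁)/dₖ₊₁⌋:
  k=1: m=10, d=5, a=4
  k=2: m=10, d=1, a=20
d=1 and a=2a₀=20 at k=2, so the next step gives (m, d) = (10, 5) again — its k=1 value — and the period has length 2.

[10; 4, 20]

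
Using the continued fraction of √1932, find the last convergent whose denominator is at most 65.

967/22

√1932 = [43; 1, 20, 1, 86, …] (period length 4).
Convergents:
  p_0/q_0 = 43/1
  p_1/q_1 = 44/1
  p_2/q_2 = 923/21
  p_3/q_3 = 967/22
  p_4/q_4 = 84085/1913
q_3 = 22 ≤ 65 < 1913 = q_4, so the answer is 967/22.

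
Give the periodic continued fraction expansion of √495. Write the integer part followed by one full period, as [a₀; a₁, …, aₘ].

a₀ = ⌊√495⌋ = 22.
With m₀=0, d₀=1 and mₖ₊₁ = dₖaₖ − mₖ, dₖ₊₁ = (n − mₖ₊₁²)/dₖ, aₖ₊₁ = ⌊(a₀+mₖ₊₁)/dₖ₊₁⌋:
  k=1: m=22, d=11, a=4
  k=2: m=22, d=1, a=44
d=1 and a=2a₀=44 at k=2, so the next step gives (m, d) = (22, 11) again — its k=1 value — and the period has length 2.

[22; 4, 44]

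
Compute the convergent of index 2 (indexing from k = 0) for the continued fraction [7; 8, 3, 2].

Using pₖ = aₖpₖ₋₁ + pₖ₋₂, qₖ = aₖqₖ₋₁ + qₖ₋₂ (with p₋₁=1, p₋₂=0, q₋₁=0, q₋₂=1):
  k=0: a=7, p=7, q=1
  k=1: a=8, p=57, q=8
  k=2: a=3, p=178, q=25

178/25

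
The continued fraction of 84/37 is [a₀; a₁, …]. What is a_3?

2

84 = 2·37 + 10   →  a_0 = 2
37 = 3·10 + 7   →  a_1 = 3
10 = 1·7 + 3   →  a_2 = 1
7 = 2·3 + 1   →  a_3 = 2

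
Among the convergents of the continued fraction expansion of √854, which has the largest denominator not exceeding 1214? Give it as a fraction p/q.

√854 = [29; 4, 2, 11, 4, 11, 2, 4, 58, …] (period length 8).
Convergents:
  p_0/q_0 = 29/1
  p_1/q_1 = 117/4
  p_2/q_2 = 263/9
  p_3/q_3 = 3010/103
  p_4/q_4 = 12303/421
  p_5/q_5 = 138343/4734
q_4 = 421 ≤ 1214 < 4734 = q_5, so the answer is 12303/421.

12303/421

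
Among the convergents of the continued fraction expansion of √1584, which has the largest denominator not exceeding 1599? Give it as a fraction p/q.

63321/1591

√1584 = [39; 1, 3, 1, 78, …] (period length 4).
Convergents:
  p_0/q_0 = 39/1
  p_1/q_1 = 40/1
  p_2/q_2 = 159/4
  p_3/q_3 = 199/5
  p_4/q_4 = 15681/394
  p_5/q_5 = 15880/399
  p_6/q_6 = 63321/1591
  p_7/q_7 = 79201/1990
q_6 = 1591 ≤ 1599 < 1990 = q_7, so the answer is 63321/1591.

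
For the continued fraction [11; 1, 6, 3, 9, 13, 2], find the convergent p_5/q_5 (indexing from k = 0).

31877/2687

Using pₖ = aₖpₖ₋₁ + pₖ₋₂, qₖ = aₖqₖ₋₁ + qₖ₋₂ (with p₋₁=1, p₋₂=0, q₋₁=0, q₋₂=1):
  k=0: a=11, p=11, q=1
  k=1: a=1, p=12, q=1
  k=2: a=6, p=83, q=7
  k=3: a=3, p=261, q=22
  k=4: a=9, p=2432, q=205
  k=5: a=13, p=31877, q=2687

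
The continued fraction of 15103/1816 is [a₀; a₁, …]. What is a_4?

15103 = 8·1816 + 575   →  a_0 = 8
1816 = 3·575 + 91   →  a_1 = 3
575 = 6·91 + 29   →  a_2 = 6
91 = 3·29 + 4   →  a_3 = 3
29 = 7·4 + 1   →  a_4 = 7

7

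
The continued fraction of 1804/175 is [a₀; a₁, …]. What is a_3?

6

1804 = 10·175 + 54   →  a_0 = 10
175 = 3·54 + 13   →  a_1 = 3
54 = 4·13 + 2   →  a_2 = 4
13 = 6·2 + 1   →  a_3 = 6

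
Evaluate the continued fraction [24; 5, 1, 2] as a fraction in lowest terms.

411/17

Fold from the inside: start with 2/1.
  1 + 1/2 = 3/2
  5 + 2/3 = 17/3
  24 + 3/17 = 411/17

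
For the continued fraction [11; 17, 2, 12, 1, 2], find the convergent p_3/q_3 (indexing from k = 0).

4832/437

Using pₖ = aₖpₖ₋₁ + pₖ₋₂, qₖ = aₖqₖ₋₁ + qₖ₋₂ (with p₋₁=1, p₋₂=0, q₋₁=0, q₋₂=1):
  k=0: a=11, p=11, q=1
  k=1: a=17, p=188, q=17
  k=2: a=2, p=387, q=35
  k=3: a=12, p=4832, q=437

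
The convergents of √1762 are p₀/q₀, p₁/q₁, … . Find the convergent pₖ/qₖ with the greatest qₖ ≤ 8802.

148050/3527

√1762 = [41; 1, 40, 1, 82, …] (period length 4).
Convergents:
  p_0/q_0 = 41/1
  p_1/q_1 = 42/1
  p_2/q_2 = 1721/41
  p_3/q_3 = 1763/42
  p_4/q_4 = 146287/3485
  p_5/q_5 = 148050/3527
  p_6/q_6 = 6068287/144565
q_5 = 3527 ≤ 8802 < 144565 = q_6, so the answer is 148050/3527.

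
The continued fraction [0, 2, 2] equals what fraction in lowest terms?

Using pₖ = aₖpₖ₋₁ + pₖ₋₂ and qₖ = aₖqₖ₋₁ + qₖ₋₂:
  k=0: a=0, p=0, q=1
  k=1: a=2, p=1, q=2
  k=2: a=2, p=2, q=5

2/5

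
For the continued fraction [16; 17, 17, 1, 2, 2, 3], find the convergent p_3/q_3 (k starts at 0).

Using pₖ = aₖpₖ₋₁ + pₖ₋₂, qₖ = aₖqₖ₋₁ + qₖ₋₂ (with p₋₁=1, p₋₂=0, q₋₁=0, q₋₂=1):
  k=0: a=16, p=16, q=1
  k=1: a=17, p=273, q=17
  k=2: a=17, p=4657, q=290
  k=3: a=1, p=4930, q=307

4930/307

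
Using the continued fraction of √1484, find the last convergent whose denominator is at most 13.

√1484 = [38; 1, 1, 10, 1, 1, 76, …] (period length 6).
Convergents:
  p_0/q_0 = 38/1
  p_1/q_1 = 39/1
  p_2/q_2 = 77/2
  p_3/q_3 = 809/21
q_2 = 2 ≤ 13 < 21 = q_3, so the answer is 77/2.

77/2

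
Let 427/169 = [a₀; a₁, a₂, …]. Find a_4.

427 = 2·169 + 89   →  a_0 = 2
169 = 1·89 + 80   →  a_1 = 1
89 = 1·80 + 9   →  a_2 = 1
80 = 8·9 + 8   →  a_3 = 8
9 = 1·8 + 1   →  a_4 = 1

1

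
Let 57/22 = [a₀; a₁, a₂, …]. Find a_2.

1

57 = 2·22 + 13   →  a_0 = 2
22 = 1·13 + 9   →  a_1 = 1
13 = 1·9 + 4   →  a_2 = 1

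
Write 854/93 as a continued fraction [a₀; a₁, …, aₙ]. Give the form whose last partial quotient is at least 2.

854 = 9·93 + 17
93 = 5·17 + 8
17 = 2·8 + 1
8 = 8·1 + 0  (stop)
So 854/93 = [9; 5, 2, 8].

[9; 5, 2, 8]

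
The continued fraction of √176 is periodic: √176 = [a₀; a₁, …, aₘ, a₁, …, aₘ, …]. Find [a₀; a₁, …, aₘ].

a₀ = ⌊√176⌋ = 13.
With m₀=0, d₀=1 and mₖ₊₁ = dₖaₖ − mₖ, dₖ₊₁ = (n − mₖ₊₁²)/dₖ, aₖ₊₁ = ⌊(a₀+mₖ₊₁)/dₖ₊₁⌋:
  k=1: m=13, d=7, a=3
  k=2: m=8, d=16, a=1
  k=3: m=8, d=7, a=3
  k=4: m=13, d=1, a=26
d=1 and a=2a₀=26 at k=4, so the next step gives (m, d) = (13, 7) again — its k=1 value — and the period has length 4.

[13; 3, 1, 3, 26]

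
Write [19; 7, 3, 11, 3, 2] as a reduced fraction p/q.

34197/1787

Using pₖ = aₖpₖ₋₁ + pₖ₋₂ and qₖ = aₖqₖ₋₁ + qₖ₋₂:
  k=0: a=19, p=19, q=1
  k=1: a=7, p=134, q=7
  k=2: a=3, p=421, q=22
  k=3: a=11, p=4765, q=249
  k=4: a=3, p=14716, q=769
  k=5: a=2, p=34197, q=1787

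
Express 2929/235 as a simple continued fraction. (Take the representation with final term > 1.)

[12; 2, 6, 2, 2, 3]

2929 = 12*235 + 109
235 = 2*109 + 17
109 = 6*17 + 7
17 = 2*7 + 3
7 = 2*3 + 1
3 = 3*1 + 0  (stop)
So 2929/235 = [12; 2, 6, 2, 2, 3].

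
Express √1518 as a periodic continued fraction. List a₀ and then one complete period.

[38; 1, 24, 1, 76]

a₀ = ⌊√1518⌋ = 38.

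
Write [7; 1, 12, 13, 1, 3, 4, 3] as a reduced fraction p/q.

Fold from the inside: start with 3/1.
  4 + 1/3 = 13/3
  3 + 3/13 = 42/13
  1 + 13/42 = 55/42
  13 + 42/55 = 757/55
  12 + 55/757 = 9139/757
  1 + 757/9139 = 9896/9139
  7 + 9139/9896 = 78411/9896

78411/9896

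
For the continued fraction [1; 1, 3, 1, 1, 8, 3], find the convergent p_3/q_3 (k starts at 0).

9/5

Using pₖ = aₖpₖ₋₁ + pₖ₋₂, qₖ = aₖqₖ₋₁ + qₖ₋₂ (with p₋₁=1, p₋₂=0, q₋₁=0, q₋₂=1):
  k=0: a=1, p=1, q=1
  k=1: a=1, p=2, q=1
  k=2: a=3, p=7, q=4
  k=3: a=1, p=9, q=5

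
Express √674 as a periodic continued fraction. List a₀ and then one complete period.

a₀ = ⌊√674⌋ = 25.
With m₀=0, d₀=1 and mₖ₊₁ = dₖaₖ − mₖ, dₖ₊₁ = (n − mₖ₊₁²)/dₖ, aₖ₊₁ = ⌊(a₀+mₖ₊₁)/dₖ₊₁⌋:
  k=1: m=25, d=49, a=1
  k=2: m=24, d=2, a=24
  k=3: m=24, d=49, a=1
  k=4: m=25, d=1, a=50
d=1 and a=2a₀=50 at k=4, so the next step gives (m, d) = (25, 49) again — its k=1 value — and the period has length 4.

[25; 1, 24, 1, 50]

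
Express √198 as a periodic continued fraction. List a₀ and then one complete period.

a₀ = ⌊√198⌋ = 14.

[14; 14, 28]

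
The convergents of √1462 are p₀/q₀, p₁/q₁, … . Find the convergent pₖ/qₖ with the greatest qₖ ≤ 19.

650/17

√1462 = [38; 4, 4, 4, 76, …] (period length 4).
Convergents:
  p_0/q_0 = 38/1
  p_1/q_1 = 153/4
  p_2/q_2 = 650/17
  p_3/q_3 = 2753/72
q_2 = 17 ≤ 19 < 72 = q_3, so the answer is 650/17.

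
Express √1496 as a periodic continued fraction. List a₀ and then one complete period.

a₀ = ⌊√1496⌋ = 38.

[38; 1, 2, 9, 2, 1, 76]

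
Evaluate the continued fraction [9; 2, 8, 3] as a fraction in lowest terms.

502/53

Fold from the inside: start with 3/1.
  8 + 1/3 = 25/3
  2 + 3/25 = 53/25
  9 + 25/53 = 502/53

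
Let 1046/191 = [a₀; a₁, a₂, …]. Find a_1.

2

1046 = 5·191 + 91   →  a_0 = 5
191 = 2·91 + 9   →  a_1 = 2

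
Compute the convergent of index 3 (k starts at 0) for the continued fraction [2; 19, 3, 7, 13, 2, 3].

Using pₖ = aₖpₖ₋₁ + pₖ₋₂, qₖ = aₖqₖ₋₁ + qₖ₋₂ (with p₋₁=1, p₋₂=0, q₋₁=0, q₋₂=1):
  k=0: a=2, p=2, q=1
  k=1: a=19, p=39, q=19
  k=2: a=3, p=119, q=58
  k=3: a=7, p=872, q=425

872/425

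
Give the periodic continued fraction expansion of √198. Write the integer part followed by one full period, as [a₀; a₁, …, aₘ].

[14; 14, 28]

a₀ = ⌊√198⌋ = 14.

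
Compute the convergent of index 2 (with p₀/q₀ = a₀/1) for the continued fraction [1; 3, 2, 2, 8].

Using pₖ = aₖpₖ₋₁ + pₖ₋₂, qₖ = aₖqₖ₋₁ + qₖ₋₂ (with p₋₁=1, p₋₂=0, q₋₁=0, q₋₂=1):
  k=0: a=1, p=1, q=1
  k=1: a=3, p=4, q=3
  k=2: a=2, p=9, q=7

9/7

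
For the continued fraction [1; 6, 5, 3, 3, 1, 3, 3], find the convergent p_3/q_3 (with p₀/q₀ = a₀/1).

115/99

Using pₖ = aₖpₖ₋₁ + pₖ₋₂, qₖ = aₖqₖ₋₁ + qₖ₋₂ (with p₋₁=1, p₋₂=0, q₋₁=0, q₋₂=1):
  k=0: a=1, p=1, q=1
  k=1: a=6, p=7, q=6
  k=2: a=5, p=36, q=31
  k=3: a=3, p=115, q=99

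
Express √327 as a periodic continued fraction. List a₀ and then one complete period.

[18; 12, 36]

a₀ = ⌊√327⌋ = 18.
With m₀=0, d₀=1 and mₖ₊₁ = dₖaₖ − mₖ, dₖ₊₁ = (n − mₖ₊₁²)/dₖ, aₖ₊₁ = ⌊(a₀+mₖ₊₁)/dₖ₊₁⌋:
  k=1: m=18, d=3, a=12
  k=2: m=18, d=1, a=36
d=1 and a=2a₀=36 at k=2, so the next step gives (m, d) = (18, 3) again — its k=1 value — and the period has length 2.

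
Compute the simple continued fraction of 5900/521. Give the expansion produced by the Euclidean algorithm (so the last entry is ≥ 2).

[11; 3, 12, 14]

5900 = 11*521 + 169
521 = 3*169 + 14
169 = 12*14 + 1
14 = 14*1 + 0  (stop)
So 5900/521 = [11; 3, 12, 14].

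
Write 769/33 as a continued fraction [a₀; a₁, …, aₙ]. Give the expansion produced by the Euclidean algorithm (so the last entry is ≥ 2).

769 = 23×33 + 10
33 = 3×10 + 3
10 = 3×3 + 1
3 = 3×1 + 0  (stop)
So 769/33 = [23; 3, 3, 3].

[23; 3, 3, 3]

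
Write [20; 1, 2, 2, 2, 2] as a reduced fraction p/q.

Fold from the inside: start with 2/1.
  2 + 1/2 = 5/2
  2 + 2/5 = 12/5
  2 + 5/12 = 29/12
  1 + 12/29 = 41/29
  20 + 29/41 = 849/41

849/41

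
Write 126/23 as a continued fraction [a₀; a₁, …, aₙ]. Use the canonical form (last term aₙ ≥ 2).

[5; 2, 11]

126 = 5*23 + 11
23 = 2*11 + 1
11 = 11*1 + 0  (stop)
So 126/23 = [5; 2, 11].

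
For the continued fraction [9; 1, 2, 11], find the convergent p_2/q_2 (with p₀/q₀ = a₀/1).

29/3

Using pₖ = aₖpₖ₋₁ + pₖ₋₂, qₖ = aₖqₖ₋₁ + qₖ₋₂ (with p₋₁=1, p₋₂=0, q₋₁=0, q₋₂=1):
  k=0: a=9, p=9, q=1
  k=1: a=1, p=10, q=1
  k=2: a=2, p=29, q=3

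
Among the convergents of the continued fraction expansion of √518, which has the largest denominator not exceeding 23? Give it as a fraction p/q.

√518 = [22; 1, 3, 6, 3, 1, 44, …] (period length 6).
Convergents:
  p_0/q_0 = 22/1
  p_1/q_1 = 23/1
  p_2/q_2 = 91/4
  p_3/q_3 = 569/25
q_2 = 4 ≤ 23 < 25 = q_3, so the answer is 91/4.

91/4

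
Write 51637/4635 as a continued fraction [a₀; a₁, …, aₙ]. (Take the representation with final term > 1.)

[11; 7, 9, 5, 2, 6]

51637 = 11×4635 + 652
4635 = 7×652 + 71
652 = 9×71 + 13
71 = 5×13 + 6
13 = 2×6 + 1
6 = 6×1 + 0  (stop)
So 51637/4635 = [11; 7, 9, 5, 2, 6].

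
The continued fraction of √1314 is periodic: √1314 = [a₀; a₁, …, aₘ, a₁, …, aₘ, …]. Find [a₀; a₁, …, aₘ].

[36; 4, 72]

a₀ = ⌊√1314⌋ = 36.
With m₀=0, d₀=1 and mₖ₊₁ = dₖaₖ − mₖ, dₖ₊₁ = (n − mₖ₊₁²)/dₖ, aₖ₊₁ = ⌊(a₀+mₖ₊₁)/dₖ₊₁⌋:
  k=1: m=36, d=18, a=4
  k=2: m=36, d=1, a=72
d=1 and a=2a₀=72 at k=2, so the next step gives (m, d) = (36, 18) again — its k=1 value — and the period has length 2.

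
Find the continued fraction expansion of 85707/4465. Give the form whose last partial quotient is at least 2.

[19; 5, 8, 3, 3, 1, 1, 4]

85707 = 19·4465 + 872
4465 = 5·872 + 105
872 = 8·105 + 32
105 = 3·32 + 9
32 = 3·9 + 5
9 = 1·5 + 4
5 = 1·4 + 1
4 = 4·1 + 0  (stop)
So 85707/4465 = [19; 5, 8, 3, 3, 1, 1, 4].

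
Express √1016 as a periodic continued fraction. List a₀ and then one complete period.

a₀ = ⌊√1016⌋ = 31.
With m₀=0, d₀=1 and mₖ₊₁ = dₖaₖ − mₖ, dₖ₊₁ = (n − mₖ₊₁²)/dₖ, aₖ₊₁ = ⌊(a₀+mₖ₊₁)/dₖ₊₁⌋:
  k=1: m=31, d=55, a=1
  k=2: m=24, d=8, a=6
  k=3: m=24, d=55, a=1
  k=4: m=31, d=1, a=62
d=1 and a=2a₀=62 at k=4, so the next step gives (m, d) = (31, 55) again — its k=1 value — and the period has length 4.

[31; 1, 6, 1, 62]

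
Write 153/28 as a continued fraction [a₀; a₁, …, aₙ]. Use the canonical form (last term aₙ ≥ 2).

[5; 2, 6, 2]

153 = 5*28 + 13
28 = 2*13 + 2
13 = 6*2 + 1
2 = 2*1 + 0  (stop)
So 153/28 = [5; 2, 6, 2].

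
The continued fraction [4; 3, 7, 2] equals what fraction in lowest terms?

203/47

Using pₖ = aₖpₖ₋₁ + pₖ₋₂ and qₖ = aₖqₖ₋₁ + qₖ₋₂:
  k=0: a=4, p=4, q=1
  k=1: a=3, p=13, q=3
  k=2: a=7, p=95, q=22
  k=3: a=2, p=203, q=47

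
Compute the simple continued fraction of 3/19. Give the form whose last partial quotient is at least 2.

[0; 6, 3]

3 = 0*19 + 3
19 = 6*3 + 1
3 = 3*1 + 0  (stop)
So 3/19 = [0; 6, 3].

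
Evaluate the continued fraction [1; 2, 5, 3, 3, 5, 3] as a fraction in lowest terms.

Fold from the inside: start with 3/1.
  5 + 1/3 = 16/3
  3 + 3/16 = 51/16
  3 + 16/51 = 169/51
  5 + 51/169 = 896/169
  2 + 169/896 = 1961/896
  1 + 896/1961 = 2857/1961

2857/1961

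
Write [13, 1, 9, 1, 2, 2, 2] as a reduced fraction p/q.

2531/182

Fold from the inside: start with 2/1.
  2 + 1/2 = 5/2
  2 + 2/5 = 12/5
  1 + 5/12 = 17/12
  9 + 12/17 = 165/17
  1 + 17/165 = 182/165
  13 + 165/182 = 2531/182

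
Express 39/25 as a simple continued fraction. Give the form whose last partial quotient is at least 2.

[1; 1, 1, 3, 1, 2]

39 = 1*25 + 14
25 = 1*14 + 11
14 = 1*11 + 3
11 = 3*3 + 2
3 = 1*2 + 1
2 = 2*1 + 0  (stop)
So 39/25 = [1; 1, 1, 3, 1, 2].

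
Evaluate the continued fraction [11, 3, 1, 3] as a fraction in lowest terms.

169/15

Using pₖ = aₖpₖ₋₁ + pₖ₋₂ and qₖ = aₖqₖ₋₁ + qₖ₋₂:
  k=0: a=11, p=11, q=1
  k=1: a=3, p=34, q=3
  k=2: a=1, p=45, q=4
  k=3: a=3, p=169, q=15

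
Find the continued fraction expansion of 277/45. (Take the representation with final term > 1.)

277 = 6×45 + 7
45 = 6×7 + 3
7 = 2×3 + 1
3 = 3×1 + 0  (stop)
So 277/45 = [6; 6, 2, 3].

[6; 6, 2, 3]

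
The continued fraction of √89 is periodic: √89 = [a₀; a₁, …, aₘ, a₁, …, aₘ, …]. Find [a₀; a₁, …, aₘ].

[9; 2, 3, 3, 2, 18]

a₀ = ⌊√89⌋ = 9.
With m₀=0, d₀=1 and mₖ₊₁ = dₖaₖ − mₖ, dₖ₊₁ = (n − mₖ₊₁²)/dₖ, aₖ₊₁ = ⌊(a₀+mₖ₊₁)/dₖ₊₁⌋:
  k=1: m=9, d=8, a=2
  k=2: m=7, d=5, a=3
  k=3: m=8, d=5, a=3
  k=4: m=7, d=8, a=2
  k=5: m=9, d=1, a=18
d=1 and a=2a₀=18 at k=5, so the next step gives (m, d) = (9, 8) again — its k=1 value — and the period has length 5.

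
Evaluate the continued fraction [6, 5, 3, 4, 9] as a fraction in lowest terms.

Using pₖ = aₖpₖ₋₁ + pₖ₋₂ and qₖ = aₖqₖ₋₁ + qₖ₋₂:
  k=0: a=6, p=6, q=1
  k=1: a=5, p=31, q=5
  k=2: a=3, p=99, q=16
  k=3: a=4, p=427, q=69
  k=4: a=9, p=3942, q=637

3942/637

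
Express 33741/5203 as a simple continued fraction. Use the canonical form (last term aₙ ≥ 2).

33741 = 6·5203 + 2523
5203 = 2·2523 + 157
2523 = 16·157 + 11
157 = 14·11 + 3
11 = 3·3 + 2
3 = 1·2 + 1
2 = 2·1 + 0  (stop)
So 33741/5203 = [6; 2, 16, 14, 3, 1, 2].

[6; 2, 16, 14, 3, 1, 2]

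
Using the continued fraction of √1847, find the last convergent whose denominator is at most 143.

√1847 = [42; 1, 41, 1, 84, …] (period length 4).
Convergents:
  p_0/q_0 = 42/1
  p_1/q_1 = 43/1
  p_2/q_2 = 1805/42
  p_3/q_3 = 1848/43
  p_4/q_4 = 157037/3654
q_3 = 43 ≤ 143 < 3654 = q_4, so the answer is 1848/43.

1848/43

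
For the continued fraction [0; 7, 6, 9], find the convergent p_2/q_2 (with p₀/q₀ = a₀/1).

Using pₖ = aₖpₖ₋₁ + pₖ₋₂, qₖ = aₖqₖ₋₁ + qₖ₋₂ (with p₋₁=1, p₋₂=0, q₋₁=0, q₋₂=1):
  k=0: a=0, p=0, q=1
  k=1: a=7, p=1, q=7
  k=2: a=6, p=6, q=43

6/43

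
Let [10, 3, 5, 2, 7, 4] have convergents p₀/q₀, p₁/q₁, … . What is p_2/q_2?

165/16

Using pₖ = aₖpₖ₋₁ + pₖ₋₂, qₖ = aₖqₖ₋₁ + qₖ₋₂ (with p₋₁=1, p₋₂=0, q₋₁=0, q₋₂=1):
  k=0: a=10, p=10, q=1
  k=1: a=3, p=31, q=3
  k=2: a=5, p=165, q=16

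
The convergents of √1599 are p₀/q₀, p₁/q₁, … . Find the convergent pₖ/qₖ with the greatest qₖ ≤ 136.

√1599 = [39; 1, 78, …] (period length 2).
Convergents:
  p_0/q_0 = 39/1
  p_1/q_1 = 40/1
  p_2/q_2 = 3159/79
  p_3/q_3 = 3199/80
  p_4/q_4 = 252681/6319
q_3 = 80 ≤ 136 < 6319 = q_4, so the answer is 3199/80.

3199/80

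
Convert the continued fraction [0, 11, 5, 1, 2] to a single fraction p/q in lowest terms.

Fold from the inside: start with 2/1.
  1 + 1/2 = 3/2
  5 + 2/3 = 17/3
  11 + 3/17 = 190/17
  0 + 17/190 = 17/190

17/190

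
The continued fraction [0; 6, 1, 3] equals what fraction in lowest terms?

4/27

Using pₖ = aₖpₖ₋₁ + pₖ₋₂ and qₖ = aₖqₖ₋₁ + qₖ₋₂:
  k=0: a=0, p=0, q=1
  k=1: a=6, p=1, q=6
  k=2: a=1, p=1, q=7
  k=3: a=3, p=4, q=27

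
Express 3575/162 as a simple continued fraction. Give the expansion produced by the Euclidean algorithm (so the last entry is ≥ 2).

3575 = 22*162 + 11
162 = 14*11 + 8
11 = 1*8 + 3
8 = 2*3 + 2
3 = 1*2 + 1
2 = 2*1 + 0  (stop)
So 3575/162 = [22; 14, 1, 2, 1, 2].

[22; 14, 1, 2, 1, 2]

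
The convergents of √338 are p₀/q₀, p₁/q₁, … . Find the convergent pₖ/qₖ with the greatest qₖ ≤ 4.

55/3

√338 = [18; 2, 1, 1, 2, 36, …] (period length 5).
Convergents:
  p_0/q_0 = 18/1
  p_1/q_1 = 37/2
  p_2/q_2 = 55/3
  p_3/q_3 = 92/5
q_2 = 3 ≤ 4 < 5 = q_3, so the answer is 55/3.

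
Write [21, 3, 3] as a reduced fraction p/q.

213/10

Using pₖ = aₖpₖ₋₁ + pₖ₋₂ and qₖ = aₖqₖ₋₁ + qₖ₋₂:
  k=0: a=21, p=21, q=1
  k=1: a=3, p=64, q=3
  k=2: a=3, p=213, q=10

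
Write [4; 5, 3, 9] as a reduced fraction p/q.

624/149

Fold from the inside: start with 9/1.
  3 + 1/9 = 28/9
  5 + 9/28 = 149/28
  4 + 28/149 = 624/149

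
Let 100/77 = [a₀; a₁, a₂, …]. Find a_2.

100 = 1·77 + 23   →  a_0 = 1
77 = 3·23 + 8   →  a_1 = 3
23 = 2·8 + 7   →  a_2 = 2

2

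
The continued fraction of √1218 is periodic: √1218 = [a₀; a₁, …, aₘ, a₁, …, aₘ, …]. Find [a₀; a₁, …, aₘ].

[34; 1, 8, 1, 68]

a₀ = ⌊√1218⌋ = 34.
With m₀=0, d₀=1 and mₖ₊₁ = dₖaₖ − mₖ, dₖ₊₁ = (n − mₖ₊₁²)/dₖ, aₖ₊₁ = ⌊(a₀+mₖ₊₁)/dₖ₊₁⌋:
  k=1: m=34, d=62, a=1
  k=2: m=28, d=7, a=8
  k=3: m=28, d=62, a=1
  k=4: m=34, d=1, a=68
d=1 and a=2a₀=68 at k=4, so the next step gives (m, d) = (34, 62) again — its k=1 value — and the period has length 4.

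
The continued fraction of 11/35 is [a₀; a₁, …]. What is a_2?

11 = 0·35 + 11   →  a_0 = 0
35 = 3·11 + 2   →  a_1 = 3
11 = 5·2 + 1   →  a_2 = 5

5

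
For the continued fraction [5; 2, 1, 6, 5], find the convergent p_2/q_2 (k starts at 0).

Using pₖ = aₖpₖ₋₁ + pₖ₋₂, qₖ = aₖqₖ₋₁ + qₖ₋₂ (with p₋₁=1, p₋₂=0, q₋₁=0, q₋₂=1):
  k=0: a=5, p=5, q=1
  k=1: a=2, p=11, q=2
  k=2: a=1, p=16, q=3

16/3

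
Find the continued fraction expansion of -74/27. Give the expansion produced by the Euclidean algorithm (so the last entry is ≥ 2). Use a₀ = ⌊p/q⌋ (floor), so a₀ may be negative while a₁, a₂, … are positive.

-74 = -3×27 + 7
27 = 3×7 + 6
7 = 1×6 + 1
6 = 6×1 + 0  (stop)
So -74/27 = [-3; 3, 1, 6].

[-3; 3, 1, 6]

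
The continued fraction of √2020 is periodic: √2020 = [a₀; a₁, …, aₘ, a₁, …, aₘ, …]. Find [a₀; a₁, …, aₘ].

a₀ = ⌊√2020⌋ = 44.
With m₀=0, d₀=1 and mₖ₊₁ = dₖaₖ − mₖ, dₖ₊₁ = (n − mₖ₊₁²)/dₖ, aₖ₊₁ = ⌊(a₀+mₖ₊₁)/dₖ₊₁⌋:
  k=1: m=44, d=84, a=1
  k=2: m=40, d=5, a=16
  k=3: m=40, d=84, a=1
  k=4: m=44, d=1, a=88
d=1 and a=2a₀=88 at k=4, so the next step gives (m, d) = (44, 84) again — its k=1 value — and the period has length 4.

[44; 1, 16, 1, 88]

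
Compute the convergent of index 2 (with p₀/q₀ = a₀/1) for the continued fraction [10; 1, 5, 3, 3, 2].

65/6

Using pₖ = aₖpₖ₋₁ + pₖ₋₂, qₖ = aₖqₖ₋₁ + qₖ₋₂ (with p₋₁=1, p₋₂=0, q₋₁=0, q₋₂=1):
  k=0: a=10, p=10, q=1
  k=1: a=1, p=11, q=1
  k=2: a=5, p=65, q=6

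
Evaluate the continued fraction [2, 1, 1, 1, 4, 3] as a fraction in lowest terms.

Using pₖ = aₖpₖ₋₁ + pₖ₋₂ and qₖ = aₖqₖ₋₁ + qₖ₋₂:
  k=0: a=2, p=2, q=1
  k=1: a=1, p=3, q=1
  k=2: a=1, p=5, q=2
  k=3: a=1, p=8, q=3
  k=4: a=4, p=37, q=14
  k=5: a=3, p=119, q=45

119/45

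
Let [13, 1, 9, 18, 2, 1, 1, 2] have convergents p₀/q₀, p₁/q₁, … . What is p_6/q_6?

12858/925

Using pₖ = aₖpₖ₋₁ + pₖ₋₂, qₖ = aₖqₖ₋₁ + qₖ₋₂ (with p₋₁=1, p₋₂=0, q₋₁=0, q₋₂=1):
  k=0: a=13, p=13, q=1
  k=1: a=1, p=14, q=1
  k=2: a=9, p=139, q=10
  k=3: a=18, p=2516, q=181
  k=4: a=2, p=5171, q=372
  k=5: a=1, p=7687, q=553
  k=6: a=1, p=12858, q=925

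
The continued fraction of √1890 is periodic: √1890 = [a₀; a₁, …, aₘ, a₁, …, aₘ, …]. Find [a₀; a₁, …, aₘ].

[43; 2, 9, 6, 9, 2, 86]

a₀ = ⌊√1890⌋ = 43.
With m₀=0, d₀=1 and mₖ₊₁ = dₖaₖ − mₖ, dₖ₊₁ = (n − mₖ₊₁²)/dₖ, aₖ₊₁ = ⌊(a₀+mₖ₊₁)/dₖ₊₁⌋:
  k=1: m=43, d=41, a=2
  k=2: m=39, d=9, a=9
  k=3: m=42, d=14, a=6
  k=4: m=42, d=9, a=9
  k=5: m=39, d=41, a=2
  k=6: m=43, d=1, a=86
d=1 and a=2a₀=86 at k=6, so the next step gives (m, d) = (43, 41) again — its k=1 value — and the period has length 6.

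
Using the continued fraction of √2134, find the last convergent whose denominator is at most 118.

1894/41

√2134 = [46; 5, 8, 5, 92, …] (period length 4).
Convergents:
  p_0/q_0 = 46/1
  p_1/q_1 = 231/5
  p_2/q_2 = 1894/41
  p_3/q_3 = 9701/210
q_2 = 41 ≤ 118 < 210 = q_3, so the answer is 1894/41.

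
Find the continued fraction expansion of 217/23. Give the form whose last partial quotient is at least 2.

217 = 9·23 + 10
23 = 2·10 + 3
10 = 3·3 + 1
3 = 3·1 + 0  (stop)
So 217/23 = [9; 2, 3, 3].

[9; 2, 3, 3]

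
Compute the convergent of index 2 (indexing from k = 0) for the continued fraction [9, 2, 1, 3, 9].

Using pₖ = aₖpₖ₋₁ + pₖ₋₂, qₖ = aₖqₖ₋₁ + qₖ₋₂ (with p₋₁=1, p₋₂=0, q₋₁=0, q₋₂=1):
  k=0: a=9, p=9, q=1
  k=1: a=2, p=19, q=2
  k=2: a=1, p=28, q=3

28/3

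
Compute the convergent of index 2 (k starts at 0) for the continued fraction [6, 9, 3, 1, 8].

171/28

Using pₖ = aₖpₖ₋₁ + pₖ₋₂, qₖ = aₖqₖ₋₁ + qₖ₋₂ (with p₋₁=1, p₋₂=0, q₋₁=0, q₋₂=1):
  k=0: a=6, p=6, q=1
  k=1: a=9, p=55, q=9
  k=2: a=3, p=171, q=28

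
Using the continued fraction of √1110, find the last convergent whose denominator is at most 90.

1999/60

√1110 = [33; 3, 6, 3, 66, …] (period length 4).
Convergents:
  p_0/q_0 = 33/1
  p_1/q_1 = 100/3
  p_2/q_2 = 633/19
  p_3/q_3 = 1999/60
  p_4/q_4 = 132567/3979
q_3 = 60 ≤ 90 < 3979 = q_4, so the answer is 1999/60.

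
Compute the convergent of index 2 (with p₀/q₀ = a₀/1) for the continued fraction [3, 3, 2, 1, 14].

23/7

Using pₖ = aₖpₖ₋₁ + pₖ₋₂, qₖ = aₖqₖ₋₁ + qₖ₋₂ (with p₋₁=1, p₋₂=0, q₋₁=0, q₋₂=1):
  k=0: a=3, p=3, q=1
  k=1: a=3, p=10, q=3
  k=2: a=2, p=23, q=7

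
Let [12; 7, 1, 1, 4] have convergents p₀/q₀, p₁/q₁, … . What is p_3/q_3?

182/15

Using pₖ = aₖpₖ₋₁ + pₖ₋₂, qₖ = aₖqₖ₋₁ + qₖ₋₂ (with p₋₁=1, p₋₂=0, q₋₁=0, q₋₂=1):
  k=0: a=12, p=12, q=1
  k=1: a=7, p=85, q=7
  k=2: a=1, p=97, q=8
  k=3: a=1, p=182, q=15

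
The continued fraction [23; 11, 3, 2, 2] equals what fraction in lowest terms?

Fold from the inside: start with 2/1.
  2 + 1/2 = 5/2
  3 + 2/5 = 17/5
  11 + 5/17 = 192/17
  23 + 17/192 = 4433/192

4433/192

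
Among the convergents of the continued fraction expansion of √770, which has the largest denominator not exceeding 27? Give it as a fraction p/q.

√770 = [27; 1, 2, 1, 54, …] (period length 4).
Convergents:
  p_0/q_0 = 27/1
  p_1/q_1 = 28/1
  p_2/q_2 = 83/3
  p_3/q_3 = 111/4
  p_4/q_4 = 6077/219
q_3 = 4 ≤ 27 < 219 = q_4, so the answer is 111/4.

111/4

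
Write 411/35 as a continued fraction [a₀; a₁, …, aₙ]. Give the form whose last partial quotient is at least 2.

411 = 11·35 + 26
35 = 1·26 + 9
26 = 2·9 + 8
9 = 1·8 + 1
8 = 8·1 + 0  (stop)
So 411/35 = [11; 1, 2, 1, 8].

[11; 1, 2, 1, 8]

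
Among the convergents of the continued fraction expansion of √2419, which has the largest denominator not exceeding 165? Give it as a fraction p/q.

√2419 = [49; 5, 2, 5, 98, …] (period length 4).
Convergents:
  p_0/q_0 = 49/1
  p_1/q_1 = 246/5
  p_2/q_2 = 541/11
  p_3/q_3 = 2951/60
  p_4/q_4 = 289739/5891
q_3 = 60 ≤ 165 < 5891 = q_4, so the answer is 2951/60.

2951/60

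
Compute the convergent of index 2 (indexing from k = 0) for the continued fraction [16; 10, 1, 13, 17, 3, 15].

Using pₖ = aₖpₖ₋₁ + pₖ₋₂, qₖ = aₖqₖ₋₁ + qₖ₋₂ (with p₋₁=1, p₋₂=0, q₋₁=0, q₋₂=1):
  k=0: a=16, p=16, q=1
  k=1: a=10, p=161, q=10
  k=2: a=1, p=177, q=11

177/11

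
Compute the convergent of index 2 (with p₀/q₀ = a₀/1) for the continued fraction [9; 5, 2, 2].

Using pₖ = aₖpₖ₋₁ + pₖ₋₂, qₖ = aₖqₖ₋₁ + qₖ₋₂ (with p₋₁=1, p₋₂=0, q₋₁=0, q₋₂=1):
  k=0: a=9, p=9, q=1
  k=1: a=5, p=46, q=5
  k=2: a=2, p=101, q=11

101/11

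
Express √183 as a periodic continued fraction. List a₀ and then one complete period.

[13; 1, 1, 8, 1, 1, 26]

a₀ = ⌊√183⌋ = 13.
With m₀=0, d₀=1 and mₖ₊₁ = dₖaₖ − mₖ, dₖ₊₁ = (n − mₖ₊₁²)/dₖ, aₖ₊₁ = ⌊(a₀+mₖ₊₁)/dₖ₊₁⌋:
  k=1: m=13, d=14, a=1
  k=2: m=1, d=13, a=1
  k=3: m=12, d=3, a=8
  k=4: m=12, d=13, a=1
  k=5: m=1, d=14, a=1
  k=6: m=13, d=1, a=26
d=1 and a=2a₀=26 at k=6, so the next step gives (m, d) = (13, 14) again — its k=1 value — and the period has length 6.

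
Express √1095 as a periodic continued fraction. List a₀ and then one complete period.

[33; 11, 66]

a₀ = ⌊√1095⌋ = 33.
With m₀=0, d₀=1 and mₖ₊₁ = dₖaₖ − mₖ, dₖ₊₁ = (n − mₖ₊₁²)/dₖ, aₖ₊₁ = ⌊(a₀+mₖ₊₁)/dₖ₊₁⌋:
  k=1: m=33, d=6, a=11
  k=2: m=33, d=1, a=66
d=1 and a=2a₀=66 at k=2, so the next step gives (m, d) = (33, 6) again — its k=1 value — and the period has length 2.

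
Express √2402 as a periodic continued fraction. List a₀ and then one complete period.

a₀ = ⌊√2402⌋ = 49.
With m₀=0, d₀=1 and mₖ₊₁ = dₖaₖ − mₖ, dₖ₊₁ = (n − mₖ₊₁²)/dₖ, aₖ₊₁ = ⌊(a₀+mₖ₊₁)/dₖ₊₁⌋:
  k=1: m=49, d=1, a=98
d=1 and a=2a₀=98 at k=1, so the next step gives (m, d) = (49, 1) again — its k=1 value — and the period has length 1.

[49; 98]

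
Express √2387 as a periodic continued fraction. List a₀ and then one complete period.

[48; 1, 5, 1, 96]

a₀ = ⌊√2387⌋ = 48.
With m₀=0, d₀=1 and mₖ₊₁ = dₖaₖ − mₖ, dₖ₊₁ = (n − mₖ₊₁²)/dₖ, aₖ₊₁ = ⌊(a₀+mₖ₊₁)/dₖ₊₁⌋:
  k=1: m=48, d=83, a=1
  k=2: m=35, d=14, a=5
  k=3: m=35, d=83, a=1
  k=4: m=48, d=1, a=96
d=1 and a=2a₀=96 at k=4, so the next step gives (m, d) = (48, 83) again — its k=1 value — and the period has length 4.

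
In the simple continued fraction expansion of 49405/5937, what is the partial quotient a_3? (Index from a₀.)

49405 = 8·5937 + 1909   →  a_0 = 8
5937 = 3·1909 + 210   →  a_1 = 3
1909 = 9·210 + 19   →  a_2 = 9
210 = 11·19 + 1   →  a_3 = 11

11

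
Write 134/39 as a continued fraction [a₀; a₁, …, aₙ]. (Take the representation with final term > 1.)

[3; 2, 3, 2, 2]

134 = 3×39 + 17
39 = 2×17 + 5
17 = 3×5 + 2
5 = 2×2 + 1
2 = 2×1 + 0  (stop)
So 134/39 = [3; 2, 3, 2, 2].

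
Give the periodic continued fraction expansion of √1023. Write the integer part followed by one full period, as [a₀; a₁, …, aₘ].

a₀ = ⌊√1023⌋ = 31.
With m₀=0, d₀=1 and mₖ₊₁ = dₖaₖ − mₖ, dₖ₊₁ = (n − mₖ₊₁²)/dₖ, aₖ₊₁ = ⌊(a₀+mₖ₊₁)/dₖ₊₁⌋:
  k=1: m=31, d=62, a=1
  k=2: m=31, d=1, a=62
d=1 and a=2a₀=62 at k=2, so the next step gives (m, d) = (31, 62) again — its k=1 value — and the period has length 2.

[31; 1, 62]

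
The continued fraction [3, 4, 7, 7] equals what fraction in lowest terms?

671/207

Fold from the inside: start with 7/1.
  7 + 1/7 = 50/7
  4 + 7/50 = 207/50
  3 + 50/207 = 671/207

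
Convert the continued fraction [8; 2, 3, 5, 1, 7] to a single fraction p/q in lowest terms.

Fold from the inside: start with 7/1.
  1 + 1/7 = 8/7
  5 + 7/8 = 47/8
  3 + 8/47 = 149/47
  2 + 47/149 = 345/149
  8 + 149/345 = 2909/345

2909/345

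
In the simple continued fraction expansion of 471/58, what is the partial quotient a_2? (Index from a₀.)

471 = 8·58 + 7   →  a_0 = 8
58 = 8·7 + 2   →  a_1 = 8
7 = 3·2 + 1   →  a_2 = 3

3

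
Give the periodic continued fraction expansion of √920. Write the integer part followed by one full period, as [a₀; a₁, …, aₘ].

[30; 3, 60]

a₀ = ⌊√920⌋ = 30.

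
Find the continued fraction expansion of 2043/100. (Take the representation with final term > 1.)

2043 = 20*100 + 43
100 = 2*43 + 14
43 = 3*14 + 1
14 = 14*1 + 0  (stop)
So 2043/100 = [20; 2, 3, 14].

[20; 2, 3, 14]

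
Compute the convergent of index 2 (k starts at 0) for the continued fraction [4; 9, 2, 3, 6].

78/19

Using pₖ = aₖpₖ₋₁ + pₖ₋₂, qₖ = aₖqₖ₋₁ + qₖ₋₂ (with p₋₁=1, p₋₂=0, q₋₁=0, q₋₂=1):
  k=0: a=4, p=4, q=1
  k=1: a=9, p=37, q=9
  k=2: a=2, p=78, q=19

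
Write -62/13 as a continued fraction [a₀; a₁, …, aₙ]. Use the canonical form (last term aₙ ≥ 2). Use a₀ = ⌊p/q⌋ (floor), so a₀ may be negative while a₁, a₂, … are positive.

-62 = -5·13 + 3
13 = 4·3 + 1
3 = 3·1 + 0  (stop)
So -62/13 = [-5; 4, 3].

[-5; 4, 3]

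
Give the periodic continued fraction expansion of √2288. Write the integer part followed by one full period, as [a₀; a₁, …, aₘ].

[47; 1, 4, 1, 94]

a₀ = ⌊√2288⌋ = 47.
With m₀=0, d₀=1 and mₖ₊₁ = dₖaₖ − mₖ, dₖ₊₁ = (n − mₖ₊₁²)/dₖ, aₖ₊₁ = ⌊(a₀+mₖ₊₁)/dₖ₊₁⌋:
  k=1: m=47, d=79, a=1
  k=2: m=32, d=16, a=4
  k=3: m=32, d=79, a=1
  k=4: m=47, d=1, a=94
d=1 and a=2a₀=94 at k=4, so the next step gives (m, d) = (47, 79) again — its k=1 value — and the period has length 4.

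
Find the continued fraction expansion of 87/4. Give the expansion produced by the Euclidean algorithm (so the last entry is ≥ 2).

87 = 21·4 + 3
4 = 1·3 + 1
3 = 3·1 + 0  (stop)
So 87/4 = [21; 1, 3].

[21; 1, 3]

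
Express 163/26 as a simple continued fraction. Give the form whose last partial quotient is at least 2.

[6; 3, 1, 2, 2]

163 = 6×26 + 7
26 = 3×7 + 5
7 = 1×5 + 2
5 = 2×2 + 1
2 = 2×1 + 0  (stop)
So 163/26 = [6; 3, 1, 2, 2].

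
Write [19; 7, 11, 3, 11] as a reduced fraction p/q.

52236/2729

Using pₖ = aₖpₖ₋₁ + pₖ₋₂ and qₖ = aₖqₖ₋₁ + qₖ₋₂:
  k=0: a=19, p=19, q=1
  k=1: a=7, p=134, q=7
  k=2: a=11, p=1493, q=78
  k=3: a=3, p=4613, q=241
  k=4: a=11, p=52236, q=2729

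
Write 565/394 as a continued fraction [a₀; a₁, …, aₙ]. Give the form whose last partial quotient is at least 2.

565 = 1·394 + 171
394 = 2·171 + 52
171 = 3·52 + 15
52 = 3·15 + 7
15 = 2·7 + 1
7 = 7·1 + 0  (stop)
So 565/394 = [1; 2, 3, 3, 2, 7].

[1; 2, 3, 3, 2, 7]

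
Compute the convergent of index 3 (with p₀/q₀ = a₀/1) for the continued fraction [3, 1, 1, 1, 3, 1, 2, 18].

11/3

Using pₖ = aₖpₖ₋₁ + pₖ₋₂, qₖ = aₖqₖ₋₁ + qₖ₋₂ (with p₋₁=1, p₋₂=0, q₋₁=0, q₋₂=1):
  k=0: a=3, p=3, q=1
  k=1: a=1, p=4, q=1
  k=2: a=1, p=7, q=2
  k=3: a=1, p=11, q=3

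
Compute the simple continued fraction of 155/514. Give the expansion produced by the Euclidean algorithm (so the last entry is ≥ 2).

155 = 0×514 + 155
514 = 3×155 + 49
155 = 3×49 + 8
49 = 6×8 + 1
8 = 8×1 + 0  (stop)
So 155/514 = [0; 3, 3, 6, 8].

[0; 3, 3, 6, 8]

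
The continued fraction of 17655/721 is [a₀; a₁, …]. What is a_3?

2

17655 = 24·721 + 351   →  a_0 = 24
721 = 2·351 + 19   →  a_1 = 2
351 = 18·19 + 9   →  a_2 = 18
19 = 2·9 + 1   →  a_3 = 2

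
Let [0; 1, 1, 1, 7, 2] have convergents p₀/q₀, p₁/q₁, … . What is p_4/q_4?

Using pₖ = aₖpₖ₋₁ + pₖ₋₂, qₖ = aₖqₖ₋₁ + qₖ₋₂ (with p₋₁=1, p₋₂=0, q₋₁=0, q₋₂=1):
  k=0: a=0, p=0, q=1
  k=1: a=1, p=1, q=1
  k=2: a=1, p=1, q=2
  k=3: a=1, p=2, q=3
  k=4: a=7, p=15, q=23

15/23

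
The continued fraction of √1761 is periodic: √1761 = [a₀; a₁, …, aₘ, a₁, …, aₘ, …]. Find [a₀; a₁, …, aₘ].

a₀ = ⌊√1761⌋ = 41.
With m₀=0, d₀=1 and mₖ₊₁ = dₖaₖ − mₖ, dₖ₊₁ = (n − mₖ₊₁²)/dₖ, aₖ₊₁ = ⌊(a₀+mₖ₊₁)/dₖ₊₁⌋:
  k=1: m=41, d=80, a=1
  k=2: m=39, d=3, a=26
  k=3: m=39, d=80, a=1
  k=4: m=41, d=1, a=82
d=1 and a=2a₀=82 at k=4, so the next step gives (m, d) = (41, 80) again — its k=1 value — and the period has length 4.

[41; 1, 26, 1, 82]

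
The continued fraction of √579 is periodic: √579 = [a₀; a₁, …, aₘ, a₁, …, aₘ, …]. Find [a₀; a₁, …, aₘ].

a₀ = ⌊√579⌋ = 24.

[24; 16, 48]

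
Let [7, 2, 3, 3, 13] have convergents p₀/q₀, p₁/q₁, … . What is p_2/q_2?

Using pₖ = aₖpₖ₋₁ + pₖ₋₂, qₖ = aₖqₖ₋₁ + qₖ₋₂ (with p₋₁=1, p₋₂=0, q₋₁=0, q₋₂=1):
  k=0: a=7, p=7, q=1
  k=1: a=2, p=15, q=2
  k=2: a=3, p=52, q=7

52/7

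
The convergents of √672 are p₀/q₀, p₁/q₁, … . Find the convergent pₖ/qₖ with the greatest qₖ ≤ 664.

17161/662

√672 = [25; 1, 11, 1, 50, …] (period length 4).
Convergents:
  p_0/q_0 = 25/1
  p_1/q_1 = 26/1
  p_2/q_2 = 311/12
  p_3/q_3 = 337/13
  p_4/q_4 = 17161/662
  p_5/q_5 = 17498/675
q_4 = 662 ≤ 664 < 675 = q_5, so the answer is 17161/662.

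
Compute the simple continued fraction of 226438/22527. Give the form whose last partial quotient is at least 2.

226438 = 10·22527 + 1168
22527 = 19·1168 + 335
1168 = 3·335 + 163
335 = 2·163 + 9
163 = 18·9 + 1
9 = 9·1 + 0  (stop)
So 226438/22527 = [10; 19, 3, 2, 18, 9].

[10; 19, 3, 2, 18, 9]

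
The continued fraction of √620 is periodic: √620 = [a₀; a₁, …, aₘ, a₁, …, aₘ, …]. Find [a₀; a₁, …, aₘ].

a₀ = ⌊√620⌋ = 24.
With m₀=0, d₀=1 and mₖ₊₁ = dₖaₖ − mₖ, dₖ₊₁ = (n − mₖ₊₁²)/dₖ, aₖ₊₁ = ⌊(a₀+mₖ₊₁)/dₖ₊₁⌋:
  k=1: m=24, d=44, a=1
  k=2: m=20, d=5, a=8
  k=3: m=20, d=44, a=1
  k=4: m=24, d=1, a=48
d=1 and a=2a₀=48 at k=4, so the next step gives (m, d) = (24, 44) again — its k=1 value — and the period has length 4.

[24; 1, 8, 1, 48]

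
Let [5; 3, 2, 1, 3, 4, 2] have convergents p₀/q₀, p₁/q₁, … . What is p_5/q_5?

837/158

Using pₖ = aₖpₖ₋₁ + pₖ₋₂, qₖ = aₖqₖ₋₁ + qₖ₋₂ (with p₋₁=1, p₋₂=0, q₋₁=0, q₋₂=1):
  k=0: a=5, p=5, q=1
  k=1: a=3, p=16, q=3
  k=2: a=2, p=37, q=7
  k=3: a=1, p=53, q=10
  k=4: a=3, p=196, q=37
  k=5: a=4, p=837, q=158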